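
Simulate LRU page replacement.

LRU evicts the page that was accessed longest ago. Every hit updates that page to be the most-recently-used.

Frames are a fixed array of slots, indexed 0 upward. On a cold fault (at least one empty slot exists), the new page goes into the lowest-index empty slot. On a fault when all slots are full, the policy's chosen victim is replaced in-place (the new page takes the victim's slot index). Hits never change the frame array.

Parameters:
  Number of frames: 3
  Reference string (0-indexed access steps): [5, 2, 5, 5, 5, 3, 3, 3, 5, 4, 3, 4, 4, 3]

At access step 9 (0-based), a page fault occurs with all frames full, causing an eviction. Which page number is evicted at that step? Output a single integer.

Answer: 2

Derivation:
Step 0: ref 5 -> FAULT, frames=[5,-,-]
Step 1: ref 2 -> FAULT, frames=[5,2,-]
Step 2: ref 5 -> HIT, frames=[5,2,-]
Step 3: ref 5 -> HIT, frames=[5,2,-]
Step 4: ref 5 -> HIT, frames=[5,2,-]
Step 5: ref 3 -> FAULT, frames=[5,2,3]
Step 6: ref 3 -> HIT, frames=[5,2,3]
Step 7: ref 3 -> HIT, frames=[5,2,3]
Step 8: ref 5 -> HIT, frames=[5,2,3]
Step 9: ref 4 -> FAULT, evict 2, frames=[5,4,3]
At step 9: evicted page 2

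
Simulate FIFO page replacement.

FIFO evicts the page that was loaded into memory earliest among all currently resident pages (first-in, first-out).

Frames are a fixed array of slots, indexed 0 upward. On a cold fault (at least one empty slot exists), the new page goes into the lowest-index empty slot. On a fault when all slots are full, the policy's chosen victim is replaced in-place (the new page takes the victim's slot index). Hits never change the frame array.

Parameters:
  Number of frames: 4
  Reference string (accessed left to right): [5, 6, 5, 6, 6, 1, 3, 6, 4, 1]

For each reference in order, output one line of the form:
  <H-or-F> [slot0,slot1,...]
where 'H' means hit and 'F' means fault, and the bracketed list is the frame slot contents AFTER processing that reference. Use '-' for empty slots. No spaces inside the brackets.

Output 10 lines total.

F [5,-,-,-]
F [5,6,-,-]
H [5,6,-,-]
H [5,6,-,-]
H [5,6,-,-]
F [5,6,1,-]
F [5,6,1,3]
H [5,6,1,3]
F [4,6,1,3]
H [4,6,1,3]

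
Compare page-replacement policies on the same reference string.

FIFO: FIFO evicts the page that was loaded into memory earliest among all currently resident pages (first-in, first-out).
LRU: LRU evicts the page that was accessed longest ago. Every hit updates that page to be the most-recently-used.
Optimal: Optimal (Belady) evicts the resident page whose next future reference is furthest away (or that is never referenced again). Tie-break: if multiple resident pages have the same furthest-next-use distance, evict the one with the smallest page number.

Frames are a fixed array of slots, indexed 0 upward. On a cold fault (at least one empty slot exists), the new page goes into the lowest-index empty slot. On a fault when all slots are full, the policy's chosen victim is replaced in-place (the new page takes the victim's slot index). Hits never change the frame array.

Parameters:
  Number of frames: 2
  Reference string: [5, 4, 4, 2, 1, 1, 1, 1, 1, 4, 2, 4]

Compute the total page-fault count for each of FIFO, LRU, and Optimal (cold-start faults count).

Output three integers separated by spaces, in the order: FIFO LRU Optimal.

--- FIFO ---
  step 0: ref 5 -> FAULT, frames=[5,-] (faults so far: 1)
  step 1: ref 4 -> FAULT, frames=[5,4] (faults so far: 2)
  step 2: ref 4 -> HIT, frames=[5,4] (faults so far: 2)
  step 3: ref 2 -> FAULT, evict 5, frames=[2,4] (faults so far: 3)
  step 4: ref 1 -> FAULT, evict 4, frames=[2,1] (faults so far: 4)
  step 5: ref 1 -> HIT, frames=[2,1] (faults so far: 4)
  step 6: ref 1 -> HIT, frames=[2,1] (faults so far: 4)
  step 7: ref 1 -> HIT, frames=[2,1] (faults so far: 4)
  step 8: ref 1 -> HIT, frames=[2,1] (faults so far: 4)
  step 9: ref 4 -> FAULT, evict 2, frames=[4,1] (faults so far: 5)
  step 10: ref 2 -> FAULT, evict 1, frames=[4,2] (faults so far: 6)
  step 11: ref 4 -> HIT, frames=[4,2] (faults so far: 6)
  FIFO total faults: 6
--- LRU ---
  step 0: ref 5 -> FAULT, frames=[5,-] (faults so far: 1)
  step 1: ref 4 -> FAULT, frames=[5,4] (faults so far: 2)
  step 2: ref 4 -> HIT, frames=[5,4] (faults so far: 2)
  step 3: ref 2 -> FAULT, evict 5, frames=[2,4] (faults so far: 3)
  step 4: ref 1 -> FAULT, evict 4, frames=[2,1] (faults so far: 4)
  step 5: ref 1 -> HIT, frames=[2,1] (faults so far: 4)
  step 6: ref 1 -> HIT, frames=[2,1] (faults so far: 4)
  step 7: ref 1 -> HIT, frames=[2,1] (faults so far: 4)
  step 8: ref 1 -> HIT, frames=[2,1] (faults so far: 4)
  step 9: ref 4 -> FAULT, evict 2, frames=[4,1] (faults so far: 5)
  step 10: ref 2 -> FAULT, evict 1, frames=[4,2] (faults so far: 6)
  step 11: ref 4 -> HIT, frames=[4,2] (faults so far: 6)
  LRU total faults: 6
--- Optimal ---
  step 0: ref 5 -> FAULT, frames=[5,-] (faults so far: 1)
  step 1: ref 4 -> FAULT, frames=[5,4] (faults so far: 2)
  step 2: ref 4 -> HIT, frames=[5,4] (faults so far: 2)
  step 3: ref 2 -> FAULT, evict 5, frames=[2,4] (faults so far: 3)
  step 4: ref 1 -> FAULT, evict 2, frames=[1,4] (faults so far: 4)
  step 5: ref 1 -> HIT, frames=[1,4] (faults so far: 4)
  step 6: ref 1 -> HIT, frames=[1,4] (faults so far: 4)
  step 7: ref 1 -> HIT, frames=[1,4] (faults so far: 4)
  step 8: ref 1 -> HIT, frames=[1,4] (faults so far: 4)
  step 9: ref 4 -> HIT, frames=[1,4] (faults so far: 4)
  step 10: ref 2 -> FAULT, evict 1, frames=[2,4] (faults so far: 5)
  step 11: ref 4 -> HIT, frames=[2,4] (faults so far: 5)
  Optimal total faults: 5

Answer: 6 6 5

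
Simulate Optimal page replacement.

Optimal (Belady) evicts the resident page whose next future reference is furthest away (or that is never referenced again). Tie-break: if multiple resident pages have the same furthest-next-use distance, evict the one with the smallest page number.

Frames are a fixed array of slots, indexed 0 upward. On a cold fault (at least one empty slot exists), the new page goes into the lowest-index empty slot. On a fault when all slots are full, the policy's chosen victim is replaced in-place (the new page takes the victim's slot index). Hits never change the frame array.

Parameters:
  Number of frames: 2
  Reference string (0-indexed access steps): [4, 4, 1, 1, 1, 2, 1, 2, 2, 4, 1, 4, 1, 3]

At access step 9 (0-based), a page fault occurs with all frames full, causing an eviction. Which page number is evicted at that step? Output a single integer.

Answer: 2

Derivation:
Step 0: ref 4 -> FAULT, frames=[4,-]
Step 1: ref 4 -> HIT, frames=[4,-]
Step 2: ref 1 -> FAULT, frames=[4,1]
Step 3: ref 1 -> HIT, frames=[4,1]
Step 4: ref 1 -> HIT, frames=[4,1]
Step 5: ref 2 -> FAULT, evict 4, frames=[2,1]
Step 6: ref 1 -> HIT, frames=[2,1]
Step 7: ref 2 -> HIT, frames=[2,1]
Step 8: ref 2 -> HIT, frames=[2,1]
Step 9: ref 4 -> FAULT, evict 2, frames=[4,1]
At step 9: evicted page 2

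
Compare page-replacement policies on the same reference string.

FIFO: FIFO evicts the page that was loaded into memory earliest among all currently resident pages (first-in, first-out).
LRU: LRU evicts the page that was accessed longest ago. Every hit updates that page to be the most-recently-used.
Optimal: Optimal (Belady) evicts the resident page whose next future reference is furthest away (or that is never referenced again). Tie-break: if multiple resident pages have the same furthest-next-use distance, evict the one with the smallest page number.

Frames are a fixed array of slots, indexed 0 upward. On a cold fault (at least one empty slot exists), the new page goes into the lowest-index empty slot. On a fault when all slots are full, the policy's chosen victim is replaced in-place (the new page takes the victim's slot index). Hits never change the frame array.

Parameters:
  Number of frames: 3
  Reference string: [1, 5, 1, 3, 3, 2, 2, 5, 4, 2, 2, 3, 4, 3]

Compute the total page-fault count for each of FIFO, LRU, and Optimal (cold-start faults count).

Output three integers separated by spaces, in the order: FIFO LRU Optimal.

Answer: 5 7 5

Derivation:
--- FIFO ---
  step 0: ref 1 -> FAULT, frames=[1,-,-] (faults so far: 1)
  step 1: ref 5 -> FAULT, frames=[1,5,-] (faults so far: 2)
  step 2: ref 1 -> HIT, frames=[1,5,-] (faults so far: 2)
  step 3: ref 3 -> FAULT, frames=[1,5,3] (faults so far: 3)
  step 4: ref 3 -> HIT, frames=[1,5,3] (faults so far: 3)
  step 5: ref 2 -> FAULT, evict 1, frames=[2,5,3] (faults so far: 4)
  step 6: ref 2 -> HIT, frames=[2,5,3] (faults so far: 4)
  step 7: ref 5 -> HIT, frames=[2,5,3] (faults so far: 4)
  step 8: ref 4 -> FAULT, evict 5, frames=[2,4,3] (faults so far: 5)
  step 9: ref 2 -> HIT, frames=[2,4,3] (faults so far: 5)
  step 10: ref 2 -> HIT, frames=[2,4,3] (faults so far: 5)
  step 11: ref 3 -> HIT, frames=[2,4,3] (faults so far: 5)
  step 12: ref 4 -> HIT, frames=[2,4,3] (faults so far: 5)
  step 13: ref 3 -> HIT, frames=[2,4,3] (faults so far: 5)
  FIFO total faults: 5
--- LRU ---
  step 0: ref 1 -> FAULT, frames=[1,-,-] (faults so far: 1)
  step 1: ref 5 -> FAULT, frames=[1,5,-] (faults so far: 2)
  step 2: ref 1 -> HIT, frames=[1,5,-] (faults so far: 2)
  step 3: ref 3 -> FAULT, frames=[1,5,3] (faults so far: 3)
  step 4: ref 3 -> HIT, frames=[1,5,3] (faults so far: 3)
  step 5: ref 2 -> FAULT, evict 5, frames=[1,2,3] (faults so far: 4)
  step 6: ref 2 -> HIT, frames=[1,2,3] (faults so far: 4)
  step 7: ref 5 -> FAULT, evict 1, frames=[5,2,3] (faults so far: 5)
  step 8: ref 4 -> FAULT, evict 3, frames=[5,2,4] (faults so far: 6)
  step 9: ref 2 -> HIT, frames=[5,2,4] (faults so far: 6)
  step 10: ref 2 -> HIT, frames=[5,2,4] (faults so far: 6)
  step 11: ref 3 -> FAULT, evict 5, frames=[3,2,4] (faults so far: 7)
  step 12: ref 4 -> HIT, frames=[3,2,4] (faults so far: 7)
  step 13: ref 3 -> HIT, frames=[3,2,4] (faults so far: 7)
  LRU total faults: 7
--- Optimal ---
  step 0: ref 1 -> FAULT, frames=[1,-,-] (faults so far: 1)
  step 1: ref 5 -> FAULT, frames=[1,5,-] (faults so far: 2)
  step 2: ref 1 -> HIT, frames=[1,5,-] (faults so far: 2)
  step 3: ref 3 -> FAULT, frames=[1,5,3] (faults so far: 3)
  step 4: ref 3 -> HIT, frames=[1,5,3] (faults so far: 3)
  step 5: ref 2 -> FAULT, evict 1, frames=[2,5,3] (faults so far: 4)
  step 6: ref 2 -> HIT, frames=[2,5,3] (faults so far: 4)
  step 7: ref 5 -> HIT, frames=[2,5,3] (faults so far: 4)
  step 8: ref 4 -> FAULT, evict 5, frames=[2,4,3] (faults so far: 5)
  step 9: ref 2 -> HIT, frames=[2,4,3] (faults so far: 5)
  step 10: ref 2 -> HIT, frames=[2,4,3] (faults so far: 5)
  step 11: ref 3 -> HIT, frames=[2,4,3] (faults so far: 5)
  step 12: ref 4 -> HIT, frames=[2,4,3] (faults so far: 5)
  step 13: ref 3 -> HIT, frames=[2,4,3] (faults so far: 5)
  Optimal total faults: 5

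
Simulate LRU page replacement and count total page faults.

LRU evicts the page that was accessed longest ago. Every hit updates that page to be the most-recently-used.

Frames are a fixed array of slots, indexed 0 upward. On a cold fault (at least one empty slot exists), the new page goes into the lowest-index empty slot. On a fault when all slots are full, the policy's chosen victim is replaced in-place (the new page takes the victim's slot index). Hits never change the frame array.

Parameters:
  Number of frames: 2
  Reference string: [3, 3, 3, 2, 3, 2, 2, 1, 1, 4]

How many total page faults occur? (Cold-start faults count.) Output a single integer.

Answer: 4

Derivation:
Step 0: ref 3 → FAULT, frames=[3,-]
Step 1: ref 3 → HIT, frames=[3,-]
Step 2: ref 3 → HIT, frames=[3,-]
Step 3: ref 2 → FAULT, frames=[3,2]
Step 4: ref 3 → HIT, frames=[3,2]
Step 5: ref 2 → HIT, frames=[3,2]
Step 6: ref 2 → HIT, frames=[3,2]
Step 7: ref 1 → FAULT (evict 3), frames=[1,2]
Step 8: ref 1 → HIT, frames=[1,2]
Step 9: ref 4 → FAULT (evict 2), frames=[1,4]
Total faults: 4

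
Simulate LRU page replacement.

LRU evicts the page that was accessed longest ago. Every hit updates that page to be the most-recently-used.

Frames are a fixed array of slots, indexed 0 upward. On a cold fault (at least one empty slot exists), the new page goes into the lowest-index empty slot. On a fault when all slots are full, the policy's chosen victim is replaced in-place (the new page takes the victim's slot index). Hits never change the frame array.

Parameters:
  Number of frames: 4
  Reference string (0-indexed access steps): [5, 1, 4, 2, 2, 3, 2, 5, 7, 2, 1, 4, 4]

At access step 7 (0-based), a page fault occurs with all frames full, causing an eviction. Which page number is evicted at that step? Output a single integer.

Step 0: ref 5 -> FAULT, frames=[5,-,-,-]
Step 1: ref 1 -> FAULT, frames=[5,1,-,-]
Step 2: ref 4 -> FAULT, frames=[5,1,4,-]
Step 3: ref 2 -> FAULT, frames=[5,1,4,2]
Step 4: ref 2 -> HIT, frames=[5,1,4,2]
Step 5: ref 3 -> FAULT, evict 5, frames=[3,1,4,2]
Step 6: ref 2 -> HIT, frames=[3,1,4,2]
Step 7: ref 5 -> FAULT, evict 1, frames=[3,5,4,2]
At step 7: evicted page 1

Answer: 1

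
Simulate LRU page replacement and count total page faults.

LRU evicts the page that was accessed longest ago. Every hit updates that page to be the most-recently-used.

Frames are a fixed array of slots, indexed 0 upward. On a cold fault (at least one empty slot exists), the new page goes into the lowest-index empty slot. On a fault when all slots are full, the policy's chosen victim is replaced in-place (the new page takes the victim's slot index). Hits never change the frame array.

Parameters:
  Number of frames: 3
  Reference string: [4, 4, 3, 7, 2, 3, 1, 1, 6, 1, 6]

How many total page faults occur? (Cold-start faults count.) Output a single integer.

Answer: 6

Derivation:
Step 0: ref 4 → FAULT, frames=[4,-,-]
Step 1: ref 4 → HIT, frames=[4,-,-]
Step 2: ref 3 → FAULT, frames=[4,3,-]
Step 3: ref 7 → FAULT, frames=[4,3,7]
Step 4: ref 2 → FAULT (evict 4), frames=[2,3,7]
Step 5: ref 3 → HIT, frames=[2,3,7]
Step 6: ref 1 → FAULT (evict 7), frames=[2,3,1]
Step 7: ref 1 → HIT, frames=[2,3,1]
Step 8: ref 6 → FAULT (evict 2), frames=[6,3,1]
Step 9: ref 1 → HIT, frames=[6,3,1]
Step 10: ref 6 → HIT, frames=[6,3,1]
Total faults: 6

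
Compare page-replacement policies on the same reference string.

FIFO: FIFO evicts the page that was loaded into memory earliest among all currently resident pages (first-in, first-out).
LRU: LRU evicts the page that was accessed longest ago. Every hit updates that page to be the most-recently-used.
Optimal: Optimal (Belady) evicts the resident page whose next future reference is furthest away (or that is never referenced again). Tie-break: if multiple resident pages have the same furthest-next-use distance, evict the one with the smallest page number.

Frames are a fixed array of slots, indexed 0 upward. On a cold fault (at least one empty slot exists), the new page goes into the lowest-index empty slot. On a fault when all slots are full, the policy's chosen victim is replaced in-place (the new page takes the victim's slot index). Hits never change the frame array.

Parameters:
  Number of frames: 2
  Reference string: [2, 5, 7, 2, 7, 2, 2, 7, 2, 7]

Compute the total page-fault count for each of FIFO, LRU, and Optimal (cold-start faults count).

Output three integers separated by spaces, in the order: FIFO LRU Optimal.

Answer: 4 4 3

Derivation:
--- FIFO ---
  step 0: ref 2 -> FAULT, frames=[2,-] (faults so far: 1)
  step 1: ref 5 -> FAULT, frames=[2,5] (faults so far: 2)
  step 2: ref 7 -> FAULT, evict 2, frames=[7,5] (faults so far: 3)
  step 3: ref 2 -> FAULT, evict 5, frames=[7,2] (faults so far: 4)
  step 4: ref 7 -> HIT, frames=[7,2] (faults so far: 4)
  step 5: ref 2 -> HIT, frames=[7,2] (faults so far: 4)
  step 6: ref 2 -> HIT, frames=[7,2] (faults so far: 4)
  step 7: ref 7 -> HIT, frames=[7,2] (faults so far: 4)
  step 8: ref 2 -> HIT, frames=[7,2] (faults so far: 4)
  step 9: ref 7 -> HIT, frames=[7,2] (faults so far: 4)
  FIFO total faults: 4
--- LRU ---
  step 0: ref 2 -> FAULT, frames=[2,-] (faults so far: 1)
  step 1: ref 5 -> FAULT, frames=[2,5] (faults so far: 2)
  step 2: ref 7 -> FAULT, evict 2, frames=[7,5] (faults so far: 3)
  step 3: ref 2 -> FAULT, evict 5, frames=[7,2] (faults so far: 4)
  step 4: ref 7 -> HIT, frames=[7,2] (faults so far: 4)
  step 5: ref 2 -> HIT, frames=[7,2] (faults so far: 4)
  step 6: ref 2 -> HIT, frames=[7,2] (faults so far: 4)
  step 7: ref 7 -> HIT, frames=[7,2] (faults so far: 4)
  step 8: ref 2 -> HIT, frames=[7,2] (faults so far: 4)
  step 9: ref 7 -> HIT, frames=[7,2] (faults so far: 4)
  LRU total faults: 4
--- Optimal ---
  step 0: ref 2 -> FAULT, frames=[2,-] (faults so far: 1)
  step 1: ref 5 -> FAULT, frames=[2,5] (faults so far: 2)
  step 2: ref 7 -> FAULT, evict 5, frames=[2,7] (faults so far: 3)
  step 3: ref 2 -> HIT, frames=[2,7] (faults so far: 3)
  step 4: ref 7 -> HIT, frames=[2,7] (faults so far: 3)
  step 5: ref 2 -> HIT, frames=[2,7] (faults so far: 3)
  step 6: ref 2 -> HIT, frames=[2,7] (faults so far: 3)
  step 7: ref 7 -> HIT, frames=[2,7] (faults so far: 3)
  step 8: ref 2 -> HIT, frames=[2,7] (faults so far: 3)
  step 9: ref 7 -> HIT, frames=[2,7] (faults so far: 3)
  Optimal total faults: 3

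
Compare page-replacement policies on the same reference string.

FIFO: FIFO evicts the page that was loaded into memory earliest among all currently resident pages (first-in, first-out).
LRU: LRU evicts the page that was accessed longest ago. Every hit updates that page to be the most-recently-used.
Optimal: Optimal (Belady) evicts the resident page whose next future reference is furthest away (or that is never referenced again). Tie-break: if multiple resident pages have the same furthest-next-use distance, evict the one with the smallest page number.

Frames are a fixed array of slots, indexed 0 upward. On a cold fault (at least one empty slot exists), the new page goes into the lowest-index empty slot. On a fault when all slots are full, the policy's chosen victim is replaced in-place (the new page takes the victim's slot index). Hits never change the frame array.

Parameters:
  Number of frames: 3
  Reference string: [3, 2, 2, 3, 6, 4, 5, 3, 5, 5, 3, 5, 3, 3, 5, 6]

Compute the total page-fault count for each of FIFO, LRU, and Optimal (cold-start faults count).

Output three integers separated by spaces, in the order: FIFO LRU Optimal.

--- FIFO ---
  step 0: ref 3 -> FAULT, frames=[3,-,-] (faults so far: 1)
  step 1: ref 2 -> FAULT, frames=[3,2,-] (faults so far: 2)
  step 2: ref 2 -> HIT, frames=[3,2,-] (faults so far: 2)
  step 3: ref 3 -> HIT, frames=[3,2,-] (faults so far: 2)
  step 4: ref 6 -> FAULT, frames=[3,2,6] (faults so far: 3)
  step 5: ref 4 -> FAULT, evict 3, frames=[4,2,6] (faults so far: 4)
  step 6: ref 5 -> FAULT, evict 2, frames=[4,5,6] (faults so far: 5)
  step 7: ref 3 -> FAULT, evict 6, frames=[4,5,3] (faults so far: 6)
  step 8: ref 5 -> HIT, frames=[4,5,3] (faults so far: 6)
  step 9: ref 5 -> HIT, frames=[4,5,3] (faults so far: 6)
  step 10: ref 3 -> HIT, frames=[4,5,3] (faults so far: 6)
  step 11: ref 5 -> HIT, frames=[4,5,3] (faults so far: 6)
  step 12: ref 3 -> HIT, frames=[4,5,3] (faults so far: 6)
  step 13: ref 3 -> HIT, frames=[4,5,3] (faults so far: 6)
  step 14: ref 5 -> HIT, frames=[4,5,3] (faults so far: 6)
  step 15: ref 6 -> FAULT, evict 4, frames=[6,5,3] (faults so far: 7)
  FIFO total faults: 7
--- LRU ---
  step 0: ref 3 -> FAULT, frames=[3,-,-] (faults so far: 1)
  step 1: ref 2 -> FAULT, frames=[3,2,-] (faults so far: 2)
  step 2: ref 2 -> HIT, frames=[3,2,-] (faults so far: 2)
  step 3: ref 3 -> HIT, frames=[3,2,-] (faults so far: 2)
  step 4: ref 6 -> FAULT, frames=[3,2,6] (faults so far: 3)
  step 5: ref 4 -> FAULT, evict 2, frames=[3,4,6] (faults so far: 4)
  step 6: ref 5 -> FAULT, evict 3, frames=[5,4,6] (faults so far: 5)
  step 7: ref 3 -> FAULT, evict 6, frames=[5,4,3] (faults so far: 6)
  step 8: ref 5 -> HIT, frames=[5,4,3] (faults so far: 6)
  step 9: ref 5 -> HIT, frames=[5,4,3] (faults so far: 6)
  step 10: ref 3 -> HIT, frames=[5,4,3] (faults so far: 6)
  step 11: ref 5 -> HIT, frames=[5,4,3] (faults so far: 6)
  step 12: ref 3 -> HIT, frames=[5,4,3] (faults so far: 6)
  step 13: ref 3 -> HIT, frames=[5,4,3] (faults so far: 6)
  step 14: ref 5 -> HIT, frames=[5,4,3] (faults so far: 6)
  step 15: ref 6 -> FAULT, evict 4, frames=[5,6,3] (faults so far: 7)
  LRU total faults: 7
--- Optimal ---
  step 0: ref 3 -> FAULT, frames=[3,-,-] (faults so far: 1)
  step 1: ref 2 -> FAULT, frames=[3,2,-] (faults so far: 2)
  step 2: ref 2 -> HIT, frames=[3,2,-] (faults so far: 2)
  step 3: ref 3 -> HIT, frames=[3,2,-] (faults so far: 2)
  step 4: ref 6 -> FAULT, frames=[3,2,6] (faults so far: 3)
  step 5: ref 4 -> FAULT, evict 2, frames=[3,4,6] (faults so far: 4)
  step 6: ref 5 -> FAULT, evict 4, frames=[3,5,6] (faults so far: 5)
  step 7: ref 3 -> HIT, frames=[3,5,6] (faults so far: 5)
  step 8: ref 5 -> HIT, frames=[3,5,6] (faults so far: 5)
  step 9: ref 5 -> HIT, frames=[3,5,6] (faults so far: 5)
  step 10: ref 3 -> HIT, frames=[3,5,6] (faults so far: 5)
  step 11: ref 5 -> HIT, frames=[3,5,6] (faults so far: 5)
  step 12: ref 3 -> HIT, frames=[3,5,6] (faults so far: 5)
  step 13: ref 3 -> HIT, frames=[3,5,6] (faults so far: 5)
  step 14: ref 5 -> HIT, frames=[3,5,6] (faults so far: 5)
  step 15: ref 6 -> HIT, frames=[3,5,6] (faults so far: 5)
  Optimal total faults: 5

Answer: 7 7 5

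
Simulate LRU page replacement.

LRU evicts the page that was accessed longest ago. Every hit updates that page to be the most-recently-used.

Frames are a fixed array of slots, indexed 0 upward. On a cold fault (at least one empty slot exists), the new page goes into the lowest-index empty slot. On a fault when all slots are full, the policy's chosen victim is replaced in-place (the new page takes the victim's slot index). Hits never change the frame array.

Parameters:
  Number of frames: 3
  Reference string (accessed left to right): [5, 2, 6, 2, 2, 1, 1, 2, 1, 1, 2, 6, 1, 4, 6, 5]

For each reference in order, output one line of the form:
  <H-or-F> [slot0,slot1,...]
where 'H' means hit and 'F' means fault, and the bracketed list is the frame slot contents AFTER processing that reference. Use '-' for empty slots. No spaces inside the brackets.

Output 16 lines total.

F [5,-,-]
F [5,2,-]
F [5,2,6]
H [5,2,6]
H [5,2,6]
F [1,2,6]
H [1,2,6]
H [1,2,6]
H [1,2,6]
H [1,2,6]
H [1,2,6]
H [1,2,6]
H [1,2,6]
F [1,4,6]
H [1,4,6]
F [5,4,6]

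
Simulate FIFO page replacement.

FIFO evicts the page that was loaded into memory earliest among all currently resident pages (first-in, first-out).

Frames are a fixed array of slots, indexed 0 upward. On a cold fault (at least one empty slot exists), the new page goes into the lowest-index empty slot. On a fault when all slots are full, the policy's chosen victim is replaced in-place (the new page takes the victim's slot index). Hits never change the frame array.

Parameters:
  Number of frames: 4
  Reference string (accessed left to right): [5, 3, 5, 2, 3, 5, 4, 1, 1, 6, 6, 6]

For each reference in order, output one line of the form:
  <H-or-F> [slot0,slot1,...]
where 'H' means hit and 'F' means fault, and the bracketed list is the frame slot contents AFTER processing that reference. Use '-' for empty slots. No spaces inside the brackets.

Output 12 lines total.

F [5,-,-,-]
F [5,3,-,-]
H [5,3,-,-]
F [5,3,2,-]
H [5,3,2,-]
H [5,3,2,-]
F [5,3,2,4]
F [1,3,2,4]
H [1,3,2,4]
F [1,6,2,4]
H [1,6,2,4]
H [1,6,2,4]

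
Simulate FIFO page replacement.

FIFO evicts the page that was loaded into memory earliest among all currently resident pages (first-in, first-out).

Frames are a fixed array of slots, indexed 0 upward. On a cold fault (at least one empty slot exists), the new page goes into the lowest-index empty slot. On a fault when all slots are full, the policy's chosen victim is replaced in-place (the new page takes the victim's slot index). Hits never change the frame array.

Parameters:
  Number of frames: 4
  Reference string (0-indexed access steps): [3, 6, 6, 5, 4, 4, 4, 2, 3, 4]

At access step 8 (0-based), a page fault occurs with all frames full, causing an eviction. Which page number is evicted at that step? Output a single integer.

Step 0: ref 3 -> FAULT, frames=[3,-,-,-]
Step 1: ref 6 -> FAULT, frames=[3,6,-,-]
Step 2: ref 6 -> HIT, frames=[3,6,-,-]
Step 3: ref 5 -> FAULT, frames=[3,6,5,-]
Step 4: ref 4 -> FAULT, frames=[3,6,5,4]
Step 5: ref 4 -> HIT, frames=[3,6,5,4]
Step 6: ref 4 -> HIT, frames=[3,6,5,4]
Step 7: ref 2 -> FAULT, evict 3, frames=[2,6,5,4]
Step 8: ref 3 -> FAULT, evict 6, frames=[2,3,5,4]
At step 8: evicted page 6

Answer: 6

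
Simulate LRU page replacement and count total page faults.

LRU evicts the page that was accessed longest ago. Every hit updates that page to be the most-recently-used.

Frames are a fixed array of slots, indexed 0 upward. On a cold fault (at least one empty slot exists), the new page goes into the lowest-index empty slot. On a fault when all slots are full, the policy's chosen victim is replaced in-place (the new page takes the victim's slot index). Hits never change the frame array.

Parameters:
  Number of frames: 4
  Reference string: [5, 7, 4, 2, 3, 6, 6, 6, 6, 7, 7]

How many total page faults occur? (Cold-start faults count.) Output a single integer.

Answer: 7

Derivation:
Step 0: ref 5 → FAULT, frames=[5,-,-,-]
Step 1: ref 7 → FAULT, frames=[5,7,-,-]
Step 2: ref 4 → FAULT, frames=[5,7,4,-]
Step 3: ref 2 → FAULT, frames=[5,7,4,2]
Step 4: ref 3 → FAULT (evict 5), frames=[3,7,4,2]
Step 5: ref 6 → FAULT (evict 7), frames=[3,6,4,2]
Step 6: ref 6 → HIT, frames=[3,6,4,2]
Step 7: ref 6 → HIT, frames=[3,6,4,2]
Step 8: ref 6 → HIT, frames=[3,6,4,2]
Step 9: ref 7 → FAULT (evict 4), frames=[3,6,7,2]
Step 10: ref 7 → HIT, frames=[3,6,7,2]
Total faults: 7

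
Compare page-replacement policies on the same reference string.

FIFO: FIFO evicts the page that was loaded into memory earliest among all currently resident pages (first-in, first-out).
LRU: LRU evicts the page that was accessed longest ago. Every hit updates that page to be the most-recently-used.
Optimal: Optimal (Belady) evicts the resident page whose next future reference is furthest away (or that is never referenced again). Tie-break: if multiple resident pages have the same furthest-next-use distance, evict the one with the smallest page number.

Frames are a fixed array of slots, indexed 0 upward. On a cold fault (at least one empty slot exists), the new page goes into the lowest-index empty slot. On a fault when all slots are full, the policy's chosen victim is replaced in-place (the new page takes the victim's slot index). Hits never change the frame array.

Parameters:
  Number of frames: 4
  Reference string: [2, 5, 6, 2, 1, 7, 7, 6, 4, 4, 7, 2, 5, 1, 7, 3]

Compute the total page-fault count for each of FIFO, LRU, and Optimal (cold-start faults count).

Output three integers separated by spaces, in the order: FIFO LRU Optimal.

Answer: 11 10 8

Derivation:
--- FIFO ---
  step 0: ref 2 -> FAULT, frames=[2,-,-,-] (faults so far: 1)
  step 1: ref 5 -> FAULT, frames=[2,5,-,-] (faults so far: 2)
  step 2: ref 6 -> FAULT, frames=[2,5,6,-] (faults so far: 3)
  step 3: ref 2 -> HIT, frames=[2,5,6,-] (faults so far: 3)
  step 4: ref 1 -> FAULT, frames=[2,5,6,1] (faults so far: 4)
  step 5: ref 7 -> FAULT, evict 2, frames=[7,5,6,1] (faults so far: 5)
  step 6: ref 7 -> HIT, frames=[7,5,6,1] (faults so far: 5)
  step 7: ref 6 -> HIT, frames=[7,5,6,1] (faults so far: 5)
  step 8: ref 4 -> FAULT, evict 5, frames=[7,4,6,1] (faults so far: 6)
  step 9: ref 4 -> HIT, frames=[7,4,6,1] (faults so far: 6)
  step 10: ref 7 -> HIT, frames=[7,4,6,1] (faults so far: 6)
  step 11: ref 2 -> FAULT, evict 6, frames=[7,4,2,1] (faults so far: 7)
  step 12: ref 5 -> FAULT, evict 1, frames=[7,4,2,5] (faults so far: 8)
  step 13: ref 1 -> FAULT, evict 7, frames=[1,4,2,5] (faults so far: 9)
  step 14: ref 7 -> FAULT, evict 4, frames=[1,7,2,5] (faults so far: 10)
  step 15: ref 3 -> FAULT, evict 2, frames=[1,7,3,5] (faults so far: 11)
  FIFO total faults: 11
--- LRU ---
  step 0: ref 2 -> FAULT, frames=[2,-,-,-] (faults so far: 1)
  step 1: ref 5 -> FAULT, frames=[2,5,-,-] (faults so far: 2)
  step 2: ref 6 -> FAULT, frames=[2,5,6,-] (faults so far: 3)
  step 3: ref 2 -> HIT, frames=[2,5,6,-] (faults so far: 3)
  step 4: ref 1 -> FAULT, frames=[2,5,6,1] (faults so far: 4)
  step 5: ref 7 -> FAULT, evict 5, frames=[2,7,6,1] (faults so far: 5)
  step 6: ref 7 -> HIT, frames=[2,7,6,1] (faults so far: 5)
  step 7: ref 6 -> HIT, frames=[2,7,6,1] (faults so far: 5)
  step 8: ref 4 -> FAULT, evict 2, frames=[4,7,6,1] (faults so far: 6)
  step 9: ref 4 -> HIT, frames=[4,7,6,1] (faults so far: 6)
  step 10: ref 7 -> HIT, frames=[4,7,6,1] (faults so far: 6)
  step 11: ref 2 -> FAULT, evict 1, frames=[4,7,6,2] (faults so far: 7)
  step 12: ref 5 -> FAULT, evict 6, frames=[4,7,5,2] (faults so far: 8)
  step 13: ref 1 -> FAULT, evict 4, frames=[1,7,5,2] (faults so far: 9)
  step 14: ref 7 -> HIT, frames=[1,7,5,2] (faults so far: 9)
  step 15: ref 3 -> FAULT, evict 2, frames=[1,7,5,3] (faults so far: 10)
  LRU total faults: 10
--- Optimal ---
  step 0: ref 2 -> FAULT, frames=[2,-,-,-] (faults so far: 1)
  step 1: ref 5 -> FAULT, frames=[2,5,-,-] (faults so far: 2)
  step 2: ref 6 -> FAULT, frames=[2,5,6,-] (faults so far: 3)
  step 3: ref 2 -> HIT, frames=[2,5,6,-] (faults so far: 3)
  step 4: ref 1 -> FAULT, frames=[2,5,6,1] (faults so far: 4)
  step 5: ref 7 -> FAULT, evict 1, frames=[2,5,6,7] (faults so far: 5)
  step 6: ref 7 -> HIT, frames=[2,5,6,7] (faults so far: 5)
  step 7: ref 6 -> HIT, frames=[2,5,6,7] (faults so far: 5)
  step 8: ref 4 -> FAULT, evict 6, frames=[2,5,4,7] (faults so far: 6)
  step 9: ref 4 -> HIT, frames=[2,5,4,7] (faults so far: 6)
  step 10: ref 7 -> HIT, frames=[2,5,4,7] (faults so far: 6)
  step 11: ref 2 -> HIT, frames=[2,5,4,7] (faults so far: 6)
  step 12: ref 5 -> HIT, frames=[2,5,4,7] (faults so far: 6)
  step 13: ref 1 -> FAULT, evict 2, frames=[1,5,4,7] (faults so far: 7)
  step 14: ref 7 -> HIT, frames=[1,5,4,7] (faults so far: 7)
  step 15: ref 3 -> FAULT, evict 1, frames=[3,5,4,7] (faults so far: 8)
  Optimal total faults: 8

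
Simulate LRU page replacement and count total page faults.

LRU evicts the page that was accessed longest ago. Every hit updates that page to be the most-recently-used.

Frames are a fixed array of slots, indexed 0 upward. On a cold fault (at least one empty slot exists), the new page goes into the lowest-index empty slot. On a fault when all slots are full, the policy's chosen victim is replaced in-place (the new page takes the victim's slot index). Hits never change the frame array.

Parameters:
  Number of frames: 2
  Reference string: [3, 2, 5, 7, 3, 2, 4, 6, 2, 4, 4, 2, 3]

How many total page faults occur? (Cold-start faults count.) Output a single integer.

Step 0: ref 3 → FAULT, frames=[3,-]
Step 1: ref 2 → FAULT, frames=[3,2]
Step 2: ref 5 → FAULT (evict 3), frames=[5,2]
Step 3: ref 7 → FAULT (evict 2), frames=[5,7]
Step 4: ref 3 → FAULT (evict 5), frames=[3,7]
Step 5: ref 2 → FAULT (evict 7), frames=[3,2]
Step 6: ref 4 → FAULT (evict 3), frames=[4,2]
Step 7: ref 6 → FAULT (evict 2), frames=[4,6]
Step 8: ref 2 → FAULT (evict 4), frames=[2,6]
Step 9: ref 4 → FAULT (evict 6), frames=[2,4]
Step 10: ref 4 → HIT, frames=[2,4]
Step 11: ref 2 → HIT, frames=[2,4]
Step 12: ref 3 → FAULT (evict 4), frames=[2,3]
Total faults: 11

Answer: 11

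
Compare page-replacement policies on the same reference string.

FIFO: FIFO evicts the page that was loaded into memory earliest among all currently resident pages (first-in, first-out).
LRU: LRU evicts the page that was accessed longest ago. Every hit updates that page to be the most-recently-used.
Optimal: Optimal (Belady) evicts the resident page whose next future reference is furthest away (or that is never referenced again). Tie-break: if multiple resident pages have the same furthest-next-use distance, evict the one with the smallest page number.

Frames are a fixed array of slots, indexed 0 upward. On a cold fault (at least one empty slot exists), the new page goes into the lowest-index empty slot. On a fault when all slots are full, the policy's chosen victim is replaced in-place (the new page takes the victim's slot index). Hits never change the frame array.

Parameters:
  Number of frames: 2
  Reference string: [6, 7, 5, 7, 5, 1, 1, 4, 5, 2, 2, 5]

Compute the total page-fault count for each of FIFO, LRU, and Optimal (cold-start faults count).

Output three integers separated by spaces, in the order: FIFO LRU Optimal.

Answer: 7 7 6

Derivation:
--- FIFO ---
  step 0: ref 6 -> FAULT, frames=[6,-] (faults so far: 1)
  step 1: ref 7 -> FAULT, frames=[6,7] (faults so far: 2)
  step 2: ref 5 -> FAULT, evict 6, frames=[5,7] (faults so far: 3)
  step 3: ref 7 -> HIT, frames=[5,7] (faults so far: 3)
  step 4: ref 5 -> HIT, frames=[5,7] (faults so far: 3)
  step 5: ref 1 -> FAULT, evict 7, frames=[5,1] (faults so far: 4)
  step 6: ref 1 -> HIT, frames=[5,1] (faults so far: 4)
  step 7: ref 4 -> FAULT, evict 5, frames=[4,1] (faults so far: 5)
  step 8: ref 5 -> FAULT, evict 1, frames=[4,5] (faults so far: 6)
  step 9: ref 2 -> FAULT, evict 4, frames=[2,5] (faults so far: 7)
  step 10: ref 2 -> HIT, frames=[2,5] (faults so far: 7)
  step 11: ref 5 -> HIT, frames=[2,5] (faults so far: 7)
  FIFO total faults: 7
--- LRU ---
  step 0: ref 6 -> FAULT, frames=[6,-] (faults so far: 1)
  step 1: ref 7 -> FAULT, frames=[6,7] (faults so far: 2)
  step 2: ref 5 -> FAULT, evict 6, frames=[5,7] (faults so far: 3)
  step 3: ref 7 -> HIT, frames=[5,7] (faults so far: 3)
  step 4: ref 5 -> HIT, frames=[5,7] (faults so far: 3)
  step 5: ref 1 -> FAULT, evict 7, frames=[5,1] (faults so far: 4)
  step 6: ref 1 -> HIT, frames=[5,1] (faults so far: 4)
  step 7: ref 4 -> FAULT, evict 5, frames=[4,1] (faults so far: 5)
  step 8: ref 5 -> FAULT, evict 1, frames=[4,5] (faults so far: 6)
  step 9: ref 2 -> FAULT, evict 4, frames=[2,5] (faults so far: 7)
  step 10: ref 2 -> HIT, frames=[2,5] (faults so far: 7)
  step 11: ref 5 -> HIT, frames=[2,5] (faults so far: 7)
  LRU total faults: 7
--- Optimal ---
  step 0: ref 6 -> FAULT, frames=[6,-] (faults so far: 1)
  step 1: ref 7 -> FAULT, frames=[6,7] (faults so far: 2)
  step 2: ref 5 -> FAULT, evict 6, frames=[5,7] (faults so far: 3)
  step 3: ref 7 -> HIT, frames=[5,7] (faults so far: 3)
  step 4: ref 5 -> HIT, frames=[5,7] (faults so far: 3)
  step 5: ref 1 -> FAULT, evict 7, frames=[5,1] (faults so far: 4)
  step 6: ref 1 -> HIT, frames=[5,1] (faults so far: 4)
  step 7: ref 4 -> FAULT, evict 1, frames=[5,4] (faults so far: 5)
  step 8: ref 5 -> HIT, frames=[5,4] (faults so far: 5)
  step 9: ref 2 -> FAULT, evict 4, frames=[5,2] (faults so far: 6)
  step 10: ref 2 -> HIT, frames=[5,2] (faults so far: 6)
  step 11: ref 5 -> HIT, frames=[5,2] (faults so far: 6)
  Optimal total faults: 6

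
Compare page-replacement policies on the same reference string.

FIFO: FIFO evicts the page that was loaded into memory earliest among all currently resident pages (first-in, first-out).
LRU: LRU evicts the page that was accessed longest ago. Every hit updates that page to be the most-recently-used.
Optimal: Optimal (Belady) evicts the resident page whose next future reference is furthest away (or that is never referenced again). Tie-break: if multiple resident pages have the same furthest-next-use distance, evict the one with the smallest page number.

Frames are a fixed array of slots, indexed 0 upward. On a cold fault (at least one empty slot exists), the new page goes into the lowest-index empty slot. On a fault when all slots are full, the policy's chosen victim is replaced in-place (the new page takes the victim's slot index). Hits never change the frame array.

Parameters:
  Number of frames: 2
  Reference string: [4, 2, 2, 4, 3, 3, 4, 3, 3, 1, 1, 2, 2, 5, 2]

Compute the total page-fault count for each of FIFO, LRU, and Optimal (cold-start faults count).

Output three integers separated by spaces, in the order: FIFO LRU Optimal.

Answer: 7 6 6

Derivation:
--- FIFO ---
  step 0: ref 4 -> FAULT, frames=[4,-] (faults so far: 1)
  step 1: ref 2 -> FAULT, frames=[4,2] (faults so far: 2)
  step 2: ref 2 -> HIT, frames=[4,2] (faults so far: 2)
  step 3: ref 4 -> HIT, frames=[4,2] (faults so far: 2)
  step 4: ref 3 -> FAULT, evict 4, frames=[3,2] (faults so far: 3)
  step 5: ref 3 -> HIT, frames=[3,2] (faults so far: 3)
  step 6: ref 4 -> FAULT, evict 2, frames=[3,4] (faults so far: 4)
  step 7: ref 3 -> HIT, frames=[3,4] (faults so far: 4)
  step 8: ref 3 -> HIT, frames=[3,4] (faults so far: 4)
  step 9: ref 1 -> FAULT, evict 3, frames=[1,4] (faults so far: 5)
  step 10: ref 1 -> HIT, frames=[1,4] (faults so far: 5)
  step 11: ref 2 -> FAULT, evict 4, frames=[1,2] (faults so far: 6)
  step 12: ref 2 -> HIT, frames=[1,2] (faults so far: 6)
  step 13: ref 5 -> FAULT, evict 1, frames=[5,2] (faults so far: 7)
  step 14: ref 2 -> HIT, frames=[5,2] (faults so far: 7)
  FIFO total faults: 7
--- LRU ---
  step 0: ref 4 -> FAULT, frames=[4,-] (faults so far: 1)
  step 1: ref 2 -> FAULT, frames=[4,2] (faults so far: 2)
  step 2: ref 2 -> HIT, frames=[4,2] (faults so far: 2)
  step 3: ref 4 -> HIT, frames=[4,2] (faults so far: 2)
  step 4: ref 3 -> FAULT, evict 2, frames=[4,3] (faults so far: 3)
  step 5: ref 3 -> HIT, frames=[4,3] (faults so far: 3)
  step 6: ref 4 -> HIT, frames=[4,3] (faults so far: 3)
  step 7: ref 3 -> HIT, frames=[4,3] (faults so far: 3)
  step 8: ref 3 -> HIT, frames=[4,3] (faults so far: 3)
  step 9: ref 1 -> FAULT, evict 4, frames=[1,3] (faults so far: 4)
  step 10: ref 1 -> HIT, frames=[1,3] (faults so far: 4)
  step 11: ref 2 -> FAULT, evict 3, frames=[1,2] (faults so far: 5)
  step 12: ref 2 -> HIT, frames=[1,2] (faults so far: 5)
  step 13: ref 5 -> FAULT, evict 1, frames=[5,2] (faults so far: 6)
  step 14: ref 2 -> HIT, frames=[5,2] (faults so far: 6)
  LRU total faults: 6
--- Optimal ---
  step 0: ref 4 -> FAULT, frames=[4,-] (faults so far: 1)
  step 1: ref 2 -> FAULT, frames=[4,2] (faults so far: 2)
  step 2: ref 2 -> HIT, frames=[4,2] (faults so far: 2)
  step 3: ref 4 -> HIT, frames=[4,2] (faults so far: 2)
  step 4: ref 3 -> FAULT, evict 2, frames=[4,3] (faults so far: 3)
  step 5: ref 3 -> HIT, frames=[4,3] (faults so far: 3)
  step 6: ref 4 -> HIT, frames=[4,3] (faults so far: 3)
  step 7: ref 3 -> HIT, frames=[4,3] (faults so far: 3)
  step 8: ref 3 -> HIT, frames=[4,3] (faults so far: 3)
  step 9: ref 1 -> FAULT, evict 3, frames=[4,1] (faults so far: 4)
  step 10: ref 1 -> HIT, frames=[4,1] (faults so far: 4)
  step 11: ref 2 -> FAULT, evict 1, frames=[4,2] (faults so far: 5)
  step 12: ref 2 -> HIT, frames=[4,2] (faults so far: 5)
  step 13: ref 5 -> FAULT, evict 4, frames=[5,2] (faults so far: 6)
  step 14: ref 2 -> HIT, frames=[5,2] (faults so far: 6)
  Optimal total faults: 6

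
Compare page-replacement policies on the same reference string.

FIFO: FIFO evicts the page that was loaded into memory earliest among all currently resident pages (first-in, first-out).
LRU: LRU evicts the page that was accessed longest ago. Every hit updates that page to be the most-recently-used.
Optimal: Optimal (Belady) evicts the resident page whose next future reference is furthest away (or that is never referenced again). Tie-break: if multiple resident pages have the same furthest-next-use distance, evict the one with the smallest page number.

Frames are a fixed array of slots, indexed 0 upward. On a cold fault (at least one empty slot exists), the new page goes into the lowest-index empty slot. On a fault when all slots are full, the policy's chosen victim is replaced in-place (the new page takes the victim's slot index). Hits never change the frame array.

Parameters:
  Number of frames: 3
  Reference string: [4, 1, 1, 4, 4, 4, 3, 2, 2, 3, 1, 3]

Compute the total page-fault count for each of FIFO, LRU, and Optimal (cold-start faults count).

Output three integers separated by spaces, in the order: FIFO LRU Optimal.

Answer: 4 5 4

Derivation:
--- FIFO ---
  step 0: ref 4 -> FAULT, frames=[4,-,-] (faults so far: 1)
  step 1: ref 1 -> FAULT, frames=[4,1,-] (faults so far: 2)
  step 2: ref 1 -> HIT, frames=[4,1,-] (faults so far: 2)
  step 3: ref 4 -> HIT, frames=[4,1,-] (faults so far: 2)
  step 4: ref 4 -> HIT, frames=[4,1,-] (faults so far: 2)
  step 5: ref 4 -> HIT, frames=[4,1,-] (faults so far: 2)
  step 6: ref 3 -> FAULT, frames=[4,1,3] (faults so far: 3)
  step 7: ref 2 -> FAULT, evict 4, frames=[2,1,3] (faults so far: 4)
  step 8: ref 2 -> HIT, frames=[2,1,3] (faults so far: 4)
  step 9: ref 3 -> HIT, frames=[2,1,3] (faults so far: 4)
  step 10: ref 1 -> HIT, frames=[2,1,3] (faults so far: 4)
  step 11: ref 3 -> HIT, frames=[2,1,3] (faults so far: 4)
  FIFO total faults: 4
--- LRU ---
  step 0: ref 4 -> FAULT, frames=[4,-,-] (faults so far: 1)
  step 1: ref 1 -> FAULT, frames=[4,1,-] (faults so far: 2)
  step 2: ref 1 -> HIT, frames=[4,1,-] (faults so far: 2)
  step 3: ref 4 -> HIT, frames=[4,1,-] (faults so far: 2)
  step 4: ref 4 -> HIT, frames=[4,1,-] (faults so far: 2)
  step 5: ref 4 -> HIT, frames=[4,1,-] (faults so far: 2)
  step 6: ref 3 -> FAULT, frames=[4,1,3] (faults so far: 3)
  step 7: ref 2 -> FAULT, evict 1, frames=[4,2,3] (faults so far: 4)
  step 8: ref 2 -> HIT, frames=[4,2,3] (faults so far: 4)
  step 9: ref 3 -> HIT, frames=[4,2,3] (faults so far: 4)
  step 10: ref 1 -> FAULT, evict 4, frames=[1,2,3] (faults so far: 5)
  step 11: ref 3 -> HIT, frames=[1,2,3] (faults so far: 5)
  LRU total faults: 5
--- Optimal ---
  step 0: ref 4 -> FAULT, frames=[4,-,-] (faults so far: 1)
  step 1: ref 1 -> FAULT, frames=[4,1,-] (faults so far: 2)
  step 2: ref 1 -> HIT, frames=[4,1,-] (faults so far: 2)
  step 3: ref 4 -> HIT, frames=[4,1,-] (faults so far: 2)
  step 4: ref 4 -> HIT, frames=[4,1,-] (faults so far: 2)
  step 5: ref 4 -> HIT, frames=[4,1,-] (faults so far: 2)
  step 6: ref 3 -> FAULT, frames=[4,1,3] (faults so far: 3)
  step 7: ref 2 -> FAULT, evict 4, frames=[2,1,3] (faults so far: 4)
  step 8: ref 2 -> HIT, frames=[2,1,3] (faults so far: 4)
  step 9: ref 3 -> HIT, frames=[2,1,3] (faults so far: 4)
  step 10: ref 1 -> HIT, frames=[2,1,3] (faults so far: 4)
  step 11: ref 3 -> HIT, frames=[2,1,3] (faults so far: 4)
  Optimal total faults: 4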